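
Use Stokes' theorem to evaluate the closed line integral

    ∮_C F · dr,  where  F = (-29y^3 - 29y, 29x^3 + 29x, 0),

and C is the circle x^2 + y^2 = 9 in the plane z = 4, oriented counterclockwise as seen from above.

Let S be the flat disk x^2 + y^2 ≤ 9 in the plane z = 4, with upward unit normal n̂ = ẑ. By Stokes' theorem,

    ∮_C F · dr = ∬_S (∇ × F) · n̂ dS = ∬_D (curl F)_z dA,

where D is the disk x^2 + y^2 ≤ 9.

Compute the curl of F = (-29y^3 - 29y, 29x^3 + 29x, 0):
    (∇ × F)_x = ∂F_z/∂y - ∂F_y/∂z = 0,
    (∇ × F)_y = ∂F_x/∂z - ∂F_z/∂x = 0,
    (∇ × F)_z = ∂F_y/∂x - ∂F_x/∂y = 87x^2 + 87y^2 + 58.

On z = 4, (curl F)_z = 87x^2 + 87y^2 + 58.

Convert to polar (x = r cos θ, y = r sin θ, dA = r dr dθ); the integrand becomes 87r^2 + 58, so

    ∬_D (curl F)_z dA = ∫_0^{2π} ∫_0^{3} (87r^2 + 58) · r dr dθ.

Inner (r from 0 to 3): 8091/4.
Outer (θ from 0 to 2π): 8091π/2.

Therefore ∮_C F · dr = 8091π/2.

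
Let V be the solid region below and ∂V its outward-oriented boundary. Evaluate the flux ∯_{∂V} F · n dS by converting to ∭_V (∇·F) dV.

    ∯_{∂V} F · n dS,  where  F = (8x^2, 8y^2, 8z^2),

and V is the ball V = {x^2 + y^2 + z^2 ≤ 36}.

By the divergence theorem,

    ∯_{∂V} F · n dS = ∭_V (∇ · F) dV.

Compute the divergence:
    ∇ · F = ∂F_x/∂x + ∂F_y/∂y + ∂F_z/∂z = 16x + 16y + 16z.

In spherical coordinates, x = ρ sin(φ) cos(θ), y = ρ sin(φ) sin(θ), z = ρ cos(φ), dV = ρ^2 sin(φ) dρ dφ dθ, with 0 ≤ ρ ≤ 6, 0 ≤ φ ≤ π, 0 ≤ θ ≤ 2π.

The integrand, after substitution and multiplying by the volume element, becomes (16ρ (sqrt(2)sin(φ)sin(θ + π/4) + cos(φ))) · ρ^2 sin(φ), so

    ∭_V (∇·F) dV = ∫_0^{2π} ∫_0^{π} ∫_0^{6} (16ρ (sqrt(2)sin(φ)sin(θ + π/4) + cos(φ))) · ρ^2 sin(φ) dρ dφ dθ.

Inner (ρ from 0 to 6): 5184(sqrt(2)sin(φ)sin(θ + π/4) + cos(φ))sin(φ).
Middle (φ from 0 to π): 2592sqrt(2)π sin(θ + π/4).
Outer (θ from 0 to 2π): 0.

Therefore ∯_{∂V} F · n dS = 0.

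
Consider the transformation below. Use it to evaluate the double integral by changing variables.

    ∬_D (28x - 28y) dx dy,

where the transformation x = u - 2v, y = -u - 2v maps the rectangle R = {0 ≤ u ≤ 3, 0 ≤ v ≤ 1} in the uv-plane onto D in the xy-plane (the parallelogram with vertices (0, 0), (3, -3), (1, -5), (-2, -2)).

Compute the Jacobian determinant of (x, y) with respect to (u, v):

    ∂(x,y)/∂(u,v) = | 1  -2 | = (1)(-2) - (-2)(-1) = -4.
                   | -1  -2 |

Its absolute value is |J| = 4 (the area scaling factor).

Substituting x = u - 2v, y = -u - 2v into the integrand,

    28x - 28y → 56u,

so the integral becomes

    ∬_R (56u) · |J| du dv = ∫_0^3 ∫_0^1 (224u) dv du.

Inner (v): 224u.
Outer (u): 1008.

Therefore ∬_D (28x - 28y) dx dy = 1008.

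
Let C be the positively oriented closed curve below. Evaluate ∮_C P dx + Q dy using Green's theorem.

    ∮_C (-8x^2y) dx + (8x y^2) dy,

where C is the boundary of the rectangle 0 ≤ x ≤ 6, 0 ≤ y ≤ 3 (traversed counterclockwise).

Green's theorem converts the closed line integral into a double integral over the enclosed region D:

    ∮_C P dx + Q dy = ∬_D (∂Q/∂x - ∂P/∂y) dA.

Here P = -8x^2y, Q = 8x y^2, so

    ∂Q/∂x = 8y^2,    ∂P/∂y = -8x^2,
    ∂Q/∂x - ∂P/∂y = 8x^2 + 8y^2.

D is the region 0 ≤ x ≤ 6, 0 ≤ y ≤ 3. Evaluating the double integral:

    ∬_D (8x^2 + 8y^2) dA = ∫_0^{6} ∫_0^{3} (8x^2 + 8y^2) dy dx.

Inner (y from 0 to 3): 24x^2 + 72.
Outer (x from 0 to 6): 2160.

Therefore ∮_C P dx + Q dy = 2160.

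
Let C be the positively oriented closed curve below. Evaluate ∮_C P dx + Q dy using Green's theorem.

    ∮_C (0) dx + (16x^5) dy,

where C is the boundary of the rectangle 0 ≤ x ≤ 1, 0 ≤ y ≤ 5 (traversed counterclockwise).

Green's theorem converts the closed line integral into a double integral over the enclosed region D:

    ∮_C P dx + Q dy = ∬_D (∂Q/∂x - ∂P/∂y) dA.

Here P = 0, Q = 16x^5, so

    ∂Q/∂x = 80x^4,    ∂P/∂y = 0,
    ∂Q/∂x - ∂P/∂y = 80x^4.

D is the region 0 ≤ x ≤ 1, 0 ≤ y ≤ 5. Evaluating the double integral:

    ∬_D (80x^4) dA = ∫_0^{1} ∫_0^{5} (80x^4) dy dx.

Inner (y from 0 to 5): 400x^4.
Outer (x from 0 to 1): 80.

Therefore ∮_C P dx + Q dy = 80.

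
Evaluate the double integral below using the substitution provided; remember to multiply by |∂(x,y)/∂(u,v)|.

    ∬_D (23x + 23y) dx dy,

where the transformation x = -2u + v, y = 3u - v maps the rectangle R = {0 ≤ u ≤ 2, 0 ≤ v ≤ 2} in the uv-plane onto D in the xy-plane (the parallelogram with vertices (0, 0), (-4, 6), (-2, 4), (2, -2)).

Compute the Jacobian determinant of (x, y) with respect to (u, v):

    ∂(x,y)/∂(u,v) = | -2  1 | = (-2)(-1) - (1)(3) = -1.
                   | 3  -1 |

Its absolute value is |J| = 1 (the area scaling factor).

Substituting x = -2u + v, y = 3u - v into the integrand,

    23x + 23y → 23u,

so the integral becomes

    ∬_R (23u) · |J| du dv = ∫_0^2 ∫_0^2 (23u) dv du.

Inner (v): 46u.
Outer (u): 92.

Therefore ∬_D (23x + 23y) dx dy = 92.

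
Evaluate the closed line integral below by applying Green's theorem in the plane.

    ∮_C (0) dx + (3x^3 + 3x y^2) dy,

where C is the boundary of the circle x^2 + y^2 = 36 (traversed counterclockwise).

Green's theorem converts the closed line integral into a double integral over the enclosed region D:

    ∮_C P dx + Q dy = ∬_D (∂Q/∂x - ∂P/∂y) dA.

Here P = 0, Q = 3x^3 + 3x y^2, so

    ∂Q/∂x = 9x^2 + 3y^2,    ∂P/∂y = 0,
    ∂Q/∂x - ∂P/∂y = 9x^2 + 3y^2.

D is the region x^2 + y^2 ≤ 36. Evaluating the double integral:

In polar coordinates (x = r cos θ, y = r sin θ, dA = r dr dθ) the integrand becomes 3r^2(cos(2θ) + 2), so

    ∬_D (9x^2 + 3y^2) dA = ∫_0^{2π} ∫_0^{6} (3r^2(cos(2θ) + 2)) · r dr dθ.

Inner (r from 0 to 6): 972cos(2θ) + 1944.
Outer (θ from 0 to 2π): 3888π.

Therefore ∮_C P dx + Q dy = 3888π.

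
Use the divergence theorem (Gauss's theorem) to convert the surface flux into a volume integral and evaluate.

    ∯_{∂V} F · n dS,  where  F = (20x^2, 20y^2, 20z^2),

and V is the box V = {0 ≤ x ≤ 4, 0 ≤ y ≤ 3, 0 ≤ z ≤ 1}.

By the divergence theorem,

    ∯_{∂V} F · n dS = ∭_V (∇ · F) dV.

Compute the divergence:
    ∇ · F = ∂F_x/∂x + ∂F_y/∂y + ∂F_z/∂z = 40x + 40y + 40z.

V is a rectangular box, so dV = dx dy dz with 0 ≤ x ≤ 4, 0 ≤ y ≤ 3, 0 ≤ z ≤ 1.

Integrate (40x + 40y + 40z) over V as an iterated integral:

    ∭_V (∇·F) dV = ∫_0^{4} ∫_0^{3} ∫_0^{1} (40x + 40y + 40z) dz dy dx.

Inner (z from 0 to 1): 40x + 40y + 20.
Middle (y from 0 to 3): 120x + 240.
Outer (x from 0 to 4): 1920.

Therefore ∯_{∂V} F · n dS = 1920.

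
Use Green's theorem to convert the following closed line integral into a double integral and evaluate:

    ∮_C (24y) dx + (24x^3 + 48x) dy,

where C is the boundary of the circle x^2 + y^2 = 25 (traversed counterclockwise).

Green's theorem converts the closed line integral into a double integral over the enclosed region D:

    ∮_C P dx + Q dy = ∬_D (∂Q/∂x - ∂P/∂y) dA.

Here P = 24y, Q = 24x^3 + 48x, so

    ∂Q/∂x = 72x^2 + 48,    ∂P/∂y = 24,
    ∂Q/∂x - ∂P/∂y = 72x^2 + 24.

D is the region x^2 + y^2 ≤ 25. Evaluating the double integral:

In polar coordinates (x = r cos θ, y = r sin θ, dA = r dr dθ) the integrand becomes 72r^2cos(θ)^2 + 24, so

    ∬_D (72x^2 + 24) dA = ∫_0^{2π} ∫_0^{5} (72r^2cos(θ)^2 + 24) · r dr dθ.

Inner (r from 0 to 5): 11250cos(θ)^2 + 300.
Outer (θ from 0 to 2π): 11850π.

Therefore ∮_C P dx + Q dy = 11850π.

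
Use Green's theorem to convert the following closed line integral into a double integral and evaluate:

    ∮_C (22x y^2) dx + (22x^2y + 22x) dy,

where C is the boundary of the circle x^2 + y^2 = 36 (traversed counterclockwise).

Green's theorem converts the closed line integral into a double integral over the enclosed region D:

    ∮_C P dx + Q dy = ∬_D (∂Q/∂x - ∂P/∂y) dA.

Here P = 22x y^2, Q = 22x^2y + 22x, so

    ∂Q/∂x = 44x y + 22,    ∂P/∂y = 44x y,
    ∂Q/∂x - ∂P/∂y = 22.

D is the region x^2 + y^2 ≤ 36. Evaluating the double integral:

In polar coordinates (x = r cos θ, y = r sin θ, dA = r dr dθ) the integrand becomes 22, so

    ∬_D (22) dA = ∫_0^{2π} ∫_0^{6} (22) · r dr dθ.

Inner (r from 0 to 6): 396.
Outer (θ from 0 to 2π): 792π.

Therefore ∮_C P dx + Q dy = 792π.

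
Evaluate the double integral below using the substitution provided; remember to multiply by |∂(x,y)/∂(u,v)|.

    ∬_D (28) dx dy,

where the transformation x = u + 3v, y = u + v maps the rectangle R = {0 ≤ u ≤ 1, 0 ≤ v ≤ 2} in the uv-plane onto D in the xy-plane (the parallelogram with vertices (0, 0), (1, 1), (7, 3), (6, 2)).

Compute the Jacobian determinant of (x, y) with respect to (u, v):

    ∂(x,y)/∂(u,v) = | 1  3 | = (1)(1) - (3)(1) = -2.
                   | 1  1 |

Its absolute value is |J| = 2 (the area scaling factor).

Substituting x = u + 3v, y = u + v into the integrand,

    28 → 28,

so the integral becomes

    ∬_R (28) · |J| du dv = ∫_0^1 ∫_0^2 (56) dv du.

Inner (v): 112.
Outer (u): 112.

Therefore ∬_D (28) dx dy = 112.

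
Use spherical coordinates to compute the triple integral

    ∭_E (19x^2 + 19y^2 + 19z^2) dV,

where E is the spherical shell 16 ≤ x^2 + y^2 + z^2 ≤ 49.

In spherical coordinates, x = ρ sin(φ) cos(θ), y = ρ sin(φ) sin(θ), z = ρ cos(φ), and dV = ρ^2 sin(φ) dρ dφ dθ.

The integrand becomes 19ρ^2, so

    ∭_E (19x^2 + 19y^2 + 19z^2) dV = ∫_{0}^{2π} ∫_{0}^{π} ∫_{4}^{7} (19ρ^2) · ρ^2 sin(φ) dρ dφ dθ.

Inner (ρ): 299877sin(φ)/5.
Middle (φ): 599754/5.
Outer (θ): 1199508π/5.

Therefore the triple integral equals 1199508π/5.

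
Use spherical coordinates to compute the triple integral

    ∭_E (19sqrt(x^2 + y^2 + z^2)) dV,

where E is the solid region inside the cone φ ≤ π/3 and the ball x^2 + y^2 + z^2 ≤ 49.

In spherical coordinates, x = ρ sin(φ) cos(θ), y = ρ sin(φ) sin(θ), z = ρ cos(φ), and dV = ρ^2 sin(φ) dρ dφ dθ.

The integrand becomes 19ρ, so

    ∭_E (19sqrt(x^2 + y^2 + z^2)) dV = ∫_{0}^{2π} ∫_{0}^{π/3} ∫_{0}^{7} (19ρ) · ρ^2 sin(φ) dρ dφ dθ.

Inner (ρ): 45619sin(φ)/4.
Middle (φ): 45619/8.
Outer (θ): 45619π/4.

Therefore the triple integral equals 45619π/4.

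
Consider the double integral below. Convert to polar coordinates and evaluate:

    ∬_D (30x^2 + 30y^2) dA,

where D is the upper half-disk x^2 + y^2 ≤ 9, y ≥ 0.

The region D is 0 ≤ r ≤ 3, 0 ≤ θ ≤ π in polar coordinates, where x = r cos(θ), y = r sin(θ), and dA = r dr dθ.

Under the substitution, the integrand becomes 30r^2, so

    ∬_D (30x^2 + 30y^2) dA = ∫_{0}^{π} ∫_{0}^{3} (30r^2) · r dr dθ.

Inner integral (in r): ∫_{0}^{3} (30r^2) · r dr = 1215/2.

Outer integral (in θ): ∫_{0}^{π} (1215/2) dθ = 1215π/2.

Therefore ∬_D (30x^2 + 30y^2) dA = 1215π/2.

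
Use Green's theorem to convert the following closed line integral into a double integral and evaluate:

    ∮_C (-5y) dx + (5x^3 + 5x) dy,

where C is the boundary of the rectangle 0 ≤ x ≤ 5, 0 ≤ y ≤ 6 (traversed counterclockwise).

Green's theorem converts the closed line integral into a double integral over the enclosed region D:

    ∮_C P dx + Q dy = ∬_D (∂Q/∂x - ∂P/∂y) dA.

Here P = -5y, Q = 5x^3 + 5x, so

    ∂Q/∂x = 15x^2 + 5,    ∂P/∂y = -5,
    ∂Q/∂x - ∂P/∂y = 15x^2 + 10.

D is the region 0 ≤ x ≤ 5, 0 ≤ y ≤ 6. Evaluating the double integral:

    ∬_D (15x^2 + 10) dA = ∫_0^{5} ∫_0^{6} (15x^2 + 10) dy dx.

Inner (y from 0 to 6): 90x^2 + 60.
Outer (x from 0 to 5): 4050.

Therefore ∮_C P dx + Q dy = 4050.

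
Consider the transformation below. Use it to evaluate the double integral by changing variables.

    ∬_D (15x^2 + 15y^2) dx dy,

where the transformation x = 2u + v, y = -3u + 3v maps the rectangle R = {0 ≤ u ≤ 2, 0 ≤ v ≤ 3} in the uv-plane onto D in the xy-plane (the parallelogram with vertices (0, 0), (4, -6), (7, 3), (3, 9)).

Compute the Jacobian determinant of (x, y) with respect to (u, v):

    ∂(x,y)/∂(u,v) = | 2  1 | = (2)(3) - (1)(-3) = 9.
                   | -3  3 |

Its absolute value is |J| = 9 (the area scaling factor).

Substituting x = 2u + v, y = -3u + 3v into the integrand,

    15x^2 + 15y^2 → 195u^2 - 210u v + 150v^2,

so the integral becomes

    ∬_R (195u^2 - 210u v + 150v^2) · |J| du dv = ∫_0^2 ∫_0^3 (1755u^2 - 1890u v + 1350v^2) dv du.

Inner (v): 5265u^2 - 8505u + 12150.
Outer (u): 21330.

Therefore ∬_D (15x^2 + 15y^2) dx dy = 21330.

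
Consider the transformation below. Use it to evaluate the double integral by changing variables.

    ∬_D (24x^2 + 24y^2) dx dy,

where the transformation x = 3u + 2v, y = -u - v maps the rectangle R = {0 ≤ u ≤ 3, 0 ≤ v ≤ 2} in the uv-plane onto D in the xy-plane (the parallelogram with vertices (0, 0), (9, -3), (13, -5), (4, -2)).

Compute the Jacobian determinant of (x, y) with respect to (u, v):

    ∂(x,y)/∂(u,v) = | 3  2 | = (3)(-1) - (2)(-1) = -1.
                   | -1  -1 |

Its absolute value is |J| = 1 (the area scaling factor).

Substituting x = 3u + 2v, y = -u - v into the integrand,

    24x^2 + 24y^2 → 240u^2 + 336u v + 120v^2,

so the integral becomes

    ∬_R (240u^2 + 336u v + 120v^2) · |J| du dv = ∫_0^3 ∫_0^2 (240u^2 + 336u v + 120v^2) dv du.

Inner (v): 480u^2 + 672u + 320.
Outer (u): 8304.

Therefore ∬_D (24x^2 + 24y^2) dx dy = 8304.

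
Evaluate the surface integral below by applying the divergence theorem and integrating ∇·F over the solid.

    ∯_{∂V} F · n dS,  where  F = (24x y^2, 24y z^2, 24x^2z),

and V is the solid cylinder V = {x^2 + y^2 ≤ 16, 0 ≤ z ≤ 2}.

By the divergence theorem,

    ∯_{∂V} F · n dS = ∭_V (∇ · F) dV.

Compute the divergence:
    ∇ · F = ∂F_x/∂x + ∂F_y/∂y + ∂F_z/∂z = 24y^2 + 24z^2 + 24x^2 = 24x^2 + 24y^2 + 24z^2.

In cylindrical coordinates, x = r cos(θ), y = r sin(θ), z = z, dV = r dr dθ dz, with 0 ≤ r ≤ 4, 0 ≤ θ ≤ 2π, 0 ≤ z ≤ 2.

The integrand, after substitution and multiplying by the volume element, becomes (24r^2 + 24z^2) · r, so

    ∭_V (∇·F) dV = ∫_0^{2π} ∫_0^{4} ∫_0^{2} (24r^2 + 24z^2) · r dz dr dθ.

Inner (z from 0 to 2): 48r^3 + 64r.
Middle (r from 0 to 4): 3584.
Outer (θ from 0 to 2π): 7168π.

Therefore ∯_{∂V} F · n dS = 7168π.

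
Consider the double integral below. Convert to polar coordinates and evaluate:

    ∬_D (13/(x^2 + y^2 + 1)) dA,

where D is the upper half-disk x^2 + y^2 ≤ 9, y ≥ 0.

The region D is 0 ≤ r ≤ 3, 0 ≤ θ ≤ π in polar coordinates, where x = r cos(θ), y = r sin(θ), and dA = r dr dθ.

Under the substitution, the integrand becomes 13/(r^2 + 1), so

    ∬_D (13/(x^2 + y^2 + 1)) dA = ∫_{0}^{π} ∫_{0}^{3} (13/(r^2 + 1)) · r dr dθ.

Inner integral (in r): ∫_{0}^{3} (13/(r^2 + 1)) · r dr = 13log(10)/2.

Outer integral (in θ): ∫_{0}^{π} (13log(10)/2) dθ = 13π log(10)/2.

Therefore ∬_D (13/(x^2 + y^2 + 1)) dA = 13π log(10)/2.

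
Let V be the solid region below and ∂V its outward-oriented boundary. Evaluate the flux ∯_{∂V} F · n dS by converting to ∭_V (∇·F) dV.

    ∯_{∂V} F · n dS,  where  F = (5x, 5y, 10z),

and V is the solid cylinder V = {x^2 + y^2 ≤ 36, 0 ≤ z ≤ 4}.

By the divergence theorem,

    ∯_{∂V} F · n dS = ∭_V (∇ · F) dV.

Compute the divergence:
    ∇ · F = ∂F_x/∂x + ∂F_y/∂y + ∂F_z/∂z = 5 + 5 + 10 = 20.

In cylindrical coordinates, x = r cos(θ), y = r sin(θ), z = z, dV = r dr dθ dz, with 0 ≤ r ≤ 6, 0 ≤ θ ≤ 2π, 0 ≤ z ≤ 4.

The integrand, after substitution and multiplying by the volume element, becomes (20) · r, so

    ∭_V (∇·F) dV = ∫_0^{2π} ∫_0^{6} ∫_0^{4} (20) · r dz dr dθ.

Inner (z from 0 to 4): 80r.
Middle (r from 0 to 6): 1440.
Outer (θ from 0 to 2π): 2880π.

Therefore ∯_{∂V} F · n dS = 2880π.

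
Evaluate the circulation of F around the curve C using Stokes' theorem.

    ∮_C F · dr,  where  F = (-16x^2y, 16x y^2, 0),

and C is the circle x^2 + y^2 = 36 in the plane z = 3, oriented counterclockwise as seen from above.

Let S be the flat disk x^2 + y^2 ≤ 36 in the plane z = 3, with upward unit normal n̂ = ẑ. By Stokes' theorem,

    ∮_C F · dr = ∬_S (∇ × F) · n̂ dS = ∬_D (curl F)_z dA,

where D is the disk x^2 + y^2 ≤ 36.

Compute the curl of F = (-16x^2y, 16x y^2, 0):
    (∇ × F)_x = ∂F_z/∂y - ∂F_y/∂z = 0,
    (∇ × F)_y = ∂F_x/∂z - ∂F_z/∂x = 0,
    (∇ × F)_z = ∂F_y/∂x - ∂F_x/∂y = 16x^2 + 16y^2.

On z = 3, (curl F)_z = 16x^2 + 16y^2.

Convert to polar (x = r cos θ, y = r sin θ, dA = r dr dθ); the integrand becomes 16r^2, so

    ∬_D (curl F)_z dA = ∫_0^{2π} ∫_0^{6} (16r^2) · r dr dθ.

Inner (r from 0 to 6): 5184.
Outer (θ from 0 to 2π): 10368π.

Therefore ∮_C F · dr = 10368π.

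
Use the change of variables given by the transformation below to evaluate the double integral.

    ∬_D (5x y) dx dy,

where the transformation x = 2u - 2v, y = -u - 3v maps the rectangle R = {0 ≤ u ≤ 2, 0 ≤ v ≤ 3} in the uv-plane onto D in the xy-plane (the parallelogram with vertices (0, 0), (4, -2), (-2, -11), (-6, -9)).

Compute the Jacobian determinant of (x, y) with respect to (u, v):

    ∂(x,y)/∂(u,v) = | 2  -2 | = (2)(-3) - (-2)(-1) = -8.
                   | -1  -3 |

Its absolute value is |J| = 8 (the area scaling factor).

Substituting x = 2u - 2v, y = -u - 3v into the integrand,

    5x y → -10u^2 - 20u v + 30v^2,

so the integral becomes

    ∬_R (-10u^2 - 20u v + 30v^2) · |J| du dv = ∫_0^2 ∫_0^3 (-80u^2 - 160u v + 240v^2) dv du.

Inner (v): -240u^2 - 720u + 2160.
Outer (u): 2240.

Therefore ∬_D (5x y) dx dy = 2240.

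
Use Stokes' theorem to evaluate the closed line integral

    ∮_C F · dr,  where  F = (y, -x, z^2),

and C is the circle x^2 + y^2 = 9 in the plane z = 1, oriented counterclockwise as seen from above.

Let S be the flat disk x^2 + y^2 ≤ 9 in the plane z = 1, with upward unit normal n̂ = ẑ. By Stokes' theorem,

    ∮_C F · dr = ∬_S (∇ × F) · n̂ dS = ∬_D (curl F)_z dA,

where D is the disk x^2 + y^2 ≤ 9.

Compute the curl of F = (y, -x, z^2):
    (∇ × F)_x = ∂F_z/∂y - ∂F_y/∂z = 0,
    (∇ × F)_y = ∂F_x/∂z - ∂F_z/∂x = 0,
    (∇ × F)_z = ∂F_y/∂x - ∂F_x/∂y = -2.

On z = 1, (curl F)_z = -2.

Convert to polar (x = r cos θ, y = r sin θ, dA = r dr dθ); the integrand becomes -2, so

    ∬_D (curl F)_z dA = ∫_0^{2π} ∫_0^{3} (-2) · r dr dθ.

Inner (r from 0 to 3): -9.
Outer (θ from 0 to 2π): -18π.

Therefore ∮_C F · dr = -18π.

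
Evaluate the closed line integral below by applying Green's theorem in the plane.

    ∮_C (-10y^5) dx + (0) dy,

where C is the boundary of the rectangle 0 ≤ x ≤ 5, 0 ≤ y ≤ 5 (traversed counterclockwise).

Green's theorem converts the closed line integral into a double integral over the enclosed region D:

    ∮_C P dx + Q dy = ∬_D (∂Q/∂x - ∂P/∂y) dA.

Here P = -10y^5, Q = 0, so

    ∂Q/∂x = 0,    ∂P/∂y = -50y^4,
    ∂Q/∂x - ∂P/∂y = 50y^4.

D is the region 0 ≤ x ≤ 5, 0 ≤ y ≤ 5. Evaluating the double integral:

    ∬_D (50y^4) dA = ∫_0^{5} ∫_0^{5} (50y^4) dy dx.

Inner (y from 0 to 5): 31250.
Outer (x from 0 to 5): 156250.

Therefore ∮_C P dx + Q dy = 156250.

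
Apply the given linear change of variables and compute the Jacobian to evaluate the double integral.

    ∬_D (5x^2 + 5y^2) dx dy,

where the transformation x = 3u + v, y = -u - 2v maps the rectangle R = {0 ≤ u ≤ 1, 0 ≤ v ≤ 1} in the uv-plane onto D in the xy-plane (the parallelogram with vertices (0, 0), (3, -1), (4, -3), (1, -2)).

Compute the Jacobian determinant of (x, y) with respect to (u, v):

    ∂(x,y)/∂(u,v) = | 3  1 | = (3)(-2) - (1)(-1) = -5.
                   | -1  -2 |

Its absolute value is |J| = 5 (the area scaling factor).

Substituting x = 3u + v, y = -u - 2v into the integrand,

    5x^2 + 5y^2 → 50u^2 + 50u v + 25v^2,

so the integral becomes

    ∬_R (50u^2 + 50u v + 25v^2) · |J| du dv = ∫_0^1 ∫_0^1 (250u^2 + 250u v + 125v^2) dv du.

Inner (v): 250u^2 + 125u + 125/3.
Outer (u): 375/2.

Therefore ∬_D (5x^2 + 5y^2) dx dy = 375/2.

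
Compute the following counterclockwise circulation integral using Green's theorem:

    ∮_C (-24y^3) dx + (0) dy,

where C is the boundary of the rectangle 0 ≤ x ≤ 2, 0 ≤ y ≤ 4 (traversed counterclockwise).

Green's theorem converts the closed line integral into a double integral over the enclosed region D:

    ∮_C P dx + Q dy = ∬_D (∂Q/∂x - ∂P/∂y) dA.

Here P = -24y^3, Q = 0, so

    ∂Q/∂x = 0,    ∂P/∂y = -72y^2,
    ∂Q/∂x - ∂P/∂y = 72y^2.

D is the region 0 ≤ x ≤ 2, 0 ≤ y ≤ 4. Evaluating the double integral:

    ∬_D (72y^2) dA = ∫_0^{2} ∫_0^{4} (72y^2) dy dx.

Inner (y from 0 to 4): 1536.
Outer (x from 0 to 2): 3072.

Therefore ∮_C P dx + Q dy = 3072.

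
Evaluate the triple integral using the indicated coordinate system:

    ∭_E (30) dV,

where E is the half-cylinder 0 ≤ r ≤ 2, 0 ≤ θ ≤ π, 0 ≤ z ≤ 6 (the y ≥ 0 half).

In cylindrical coordinates, x = r cos(θ), y = r sin(θ), z = z, and dV = r dr dθ dz.

The integrand becomes 30, so

    ∭_E (30) dV = ∫_{0}^{π} ∫_{0}^{2} ∫_{0}^{6} (30) · r dz dr dθ.

Inner (z): 180r.
Middle (r from 0 to 2): 360.
Outer (θ): 360π.

Therefore the triple integral equals 360π.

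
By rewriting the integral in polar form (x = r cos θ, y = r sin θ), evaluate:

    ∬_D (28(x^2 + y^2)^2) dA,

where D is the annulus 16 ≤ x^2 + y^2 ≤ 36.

The region D is 4 ≤ r ≤ 6, 0 ≤ θ ≤ 2π in polar coordinates, where x = r cos(θ), y = r sin(θ), and dA = r dr dθ.

Under the substitution, the integrand becomes 28r^4, so

    ∬_D (28(x^2 + y^2)^2) dA = ∫_{0}^{2π} ∫_{4}^{6} (28r^4) · r dr dθ.

Inner integral (in r): ∫_{4}^{6} (28r^4) · r dr = 595840/3.

Outer integral (in θ): ∫_{0}^{2π} (595840/3) dθ = 1191680π/3.

Therefore ∬_D (28(x^2 + y^2)^2) dA = 1191680π/3.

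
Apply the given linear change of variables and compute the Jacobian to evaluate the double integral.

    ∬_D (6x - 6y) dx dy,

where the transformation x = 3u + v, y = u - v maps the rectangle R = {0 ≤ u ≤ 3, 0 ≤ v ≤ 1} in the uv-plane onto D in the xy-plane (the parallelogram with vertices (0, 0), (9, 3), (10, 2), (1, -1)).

Compute the Jacobian determinant of (x, y) with respect to (u, v):

    ∂(x,y)/∂(u,v) = | 3  1 | = (3)(-1) - (1)(1) = -4.
                   | 1  -1 |

Its absolute value is |J| = 4 (the area scaling factor).

Substituting x = 3u + v, y = u - v into the integrand,

    6x - 6y → 12u + 12v,

so the integral becomes

    ∬_R (12u + 12v) · |J| du dv = ∫_0^3 ∫_0^1 (48u + 48v) dv du.

Inner (v): 48u + 24.
Outer (u): 288.

Therefore ∬_D (6x - 6y) dx dy = 288.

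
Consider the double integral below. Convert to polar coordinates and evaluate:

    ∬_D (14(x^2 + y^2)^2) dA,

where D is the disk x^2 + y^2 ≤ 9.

The region D is 0 ≤ r ≤ 3, 0 ≤ θ ≤ 2π in polar coordinates, where x = r cos(θ), y = r sin(θ), and dA = r dr dθ.

Under the substitution, the integrand becomes 14r^4, so

    ∬_D (14(x^2 + y^2)^2) dA = ∫_{0}^{2π} ∫_{0}^{3} (14r^4) · r dr dθ.

Inner integral (in r): ∫_{0}^{3} (14r^4) · r dr = 1701.

Outer integral (in θ): ∫_{0}^{2π} (1701) dθ = 3402π.

Therefore ∬_D (14(x^2 + y^2)^2) dA = 3402π.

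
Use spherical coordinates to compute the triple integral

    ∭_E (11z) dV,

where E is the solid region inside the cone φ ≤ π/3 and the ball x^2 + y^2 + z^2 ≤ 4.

In spherical coordinates, x = ρ sin(φ) cos(θ), y = ρ sin(φ) sin(θ), z = ρ cos(φ), and dV = ρ^2 sin(φ) dρ dφ dθ.

The integrand becomes 11ρ cos(φ), so

    ∭_E (11z) dV = ∫_{0}^{2π} ∫_{0}^{π/3} ∫_{0}^{2} (11ρ cos(φ)) · ρ^2 sin(φ) dρ dφ dθ.

Inner (ρ): 22sin(2φ).
Middle (φ): 33/2.
Outer (θ): 33π.

Therefore the triple integral equals 33π.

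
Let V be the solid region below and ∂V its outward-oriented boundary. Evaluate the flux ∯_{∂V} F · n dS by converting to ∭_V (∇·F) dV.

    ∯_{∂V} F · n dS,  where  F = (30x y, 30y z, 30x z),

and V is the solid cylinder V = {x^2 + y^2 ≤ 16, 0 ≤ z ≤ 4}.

By the divergence theorem,

    ∯_{∂V} F · n dS = ∭_V (∇ · F) dV.

Compute the divergence:
    ∇ · F = ∂F_x/∂x + ∂F_y/∂y + ∂F_z/∂z = 30y + 30z + 30x = 30x + 30y + 30z.

In cylindrical coordinates, x = r cos(θ), y = r sin(θ), z = z, dV = r dr dθ dz, with 0 ≤ r ≤ 4, 0 ≤ θ ≤ 2π, 0 ≤ z ≤ 4.

The integrand, after substitution and multiplying by the volume element, becomes (30sqrt(2)r sin(θ + π/4) + 30z) · r, so

    ∭_V (∇·F) dV = ∫_0^{2π} ∫_0^{4} ∫_0^{4} (30sqrt(2)r sin(θ + π/4) + 30z) · r dz dr dθ.

Inner (z from 0 to 4): 120r (sqrt(2)r sin(θ + π/4) + 2).
Middle (r from 0 to 4): 2560sqrt(2)sin(θ + π/4) + 1920.
Outer (θ from 0 to 2π): 3840π.

Therefore ∯_{∂V} F · n dS = 3840π.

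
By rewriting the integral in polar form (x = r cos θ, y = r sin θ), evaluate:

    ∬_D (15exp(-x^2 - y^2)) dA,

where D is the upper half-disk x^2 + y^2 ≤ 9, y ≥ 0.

The region D is 0 ≤ r ≤ 3, 0 ≤ θ ≤ π in polar coordinates, where x = r cos(θ), y = r sin(θ), and dA = r dr dθ.

Under the substitution, the integrand becomes 15exp(-r^2), so

    ∬_D (15exp(-x^2 - y^2)) dA = ∫_{0}^{π} ∫_{0}^{3} (15exp(-r^2)) · r dr dθ.

Inner integral (in r): ∫_{0}^{3} (15exp(-r^2)) · r dr = 15/2 - 15exp(-9)/2.

Outer integral (in θ): ∫_{0}^{π} (15/2 - 15exp(-9)/2) dθ = -15π (1 - exp(9))exp(-9)/2.

Therefore ∬_D (15exp(-x^2 - y^2)) dA = -15π (1 - exp(9))exp(-9)/2.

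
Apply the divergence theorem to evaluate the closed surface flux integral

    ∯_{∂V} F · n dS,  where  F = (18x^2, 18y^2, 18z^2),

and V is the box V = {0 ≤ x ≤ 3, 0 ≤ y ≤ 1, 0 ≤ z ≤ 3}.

By the divergence theorem,

    ∯_{∂V} F · n dS = ∭_V (∇ · F) dV.

Compute the divergence:
    ∇ · F = ∂F_x/∂x + ∂F_y/∂y + ∂F_z/∂z = 36x + 36y + 36z.

V is a rectangular box, so dV = dx dy dz with 0 ≤ x ≤ 3, 0 ≤ y ≤ 1, 0 ≤ z ≤ 3.

Integrate (36x + 36y + 36z) over V as an iterated integral:

    ∭_V (∇·F) dV = ∫_0^{3} ∫_0^{1} ∫_0^{3} (36x + 36y + 36z) dz dy dx.

Inner (z from 0 to 3): 108x + 108y + 162.
Middle (y from 0 to 1): 108x + 216.
Outer (x from 0 to 3): 1134.

Therefore ∯_{∂V} F · n dS = 1134.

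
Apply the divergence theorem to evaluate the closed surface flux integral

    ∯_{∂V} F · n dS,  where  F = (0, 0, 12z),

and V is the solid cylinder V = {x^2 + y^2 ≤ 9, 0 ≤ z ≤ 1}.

By the divergence theorem,

    ∯_{∂V} F · n dS = ∭_V (∇ · F) dV.

Compute the divergence:
    ∇ · F = ∂F_x/∂x + ∂F_y/∂y + ∂F_z/∂z = 0 + 0 + 12 = 12.

In cylindrical coordinates, x = r cos(θ), y = r sin(θ), z = z, dV = r dr dθ dz, with 0 ≤ r ≤ 3, 0 ≤ θ ≤ 2π, 0 ≤ z ≤ 1.

The integrand, after substitution and multiplying by the volume element, becomes (12) · r, so

    ∭_V (∇·F) dV = ∫_0^{2π} ∫_0^{3} ∫_0^{1} (12) · r dz dr dθ.

Inner (z from 0 to 1): 12r.
Middle (r from 0 to 3): 54.
Outer (θ from 0 to 2π): 108π.

Therefore ∯_{∂V} F · n dS = 108π.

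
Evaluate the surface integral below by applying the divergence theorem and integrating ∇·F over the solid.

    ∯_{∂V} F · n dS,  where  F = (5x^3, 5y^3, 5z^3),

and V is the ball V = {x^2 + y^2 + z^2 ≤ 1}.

By the divergence theorem,

    ∯_{∂V} F · n dS = ∭_V (∇ · F) dV.

Compute the divergence:
    ∇ · F = ∂F_x/∂x + ∂F_y/∂y + ∂F_z/∂z = 15x^2 + 15y^2 + 15z^2.

In spherical coordinates, x = ρ sin(φ) cos(θ), y = ρ sin(φ) sin(θ), z = ρ cos(φ), dV = ρ^2 sin(φ) dρ dφ dθ, with 0 ≤ ρ ≤ 1, 0 ≤ φ ≤ π, 0 ≤ θ ≤ 2π.

The integrand, after substitution and multiplying by the volume element, becomes (15ρ^2) · ρ^2 sin(φ), so

    ∭_V (∇·F) dV = ∫_0^{2π} ∫_0^{π} ∫_0^{1} (15ρ^2) · ρ^2 sin(φ) dρ dφ dθ.

Inner (ρ from 0 to 1): 3sin(φ).
Middle (φ from 0 to π): 6.
Outer (θ from 0 to 2π): 12π.

Therefore ∯_{∂V} F · n dS = 12π.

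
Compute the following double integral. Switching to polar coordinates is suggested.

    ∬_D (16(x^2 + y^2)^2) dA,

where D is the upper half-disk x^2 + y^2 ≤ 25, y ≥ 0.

The region D is 0 ≤ r ≤ 5, 0 ≤ θ ≤ π in polar coordinates, where x = r cos(θ), y = r sin(θ), and dA = r dr dθ.

Under the substitution, the integrand becomes 16r^4, so

    ∬_D (16(x^2 + y^2)^2) dA = ∫_{0}^{π} ∫_{0}^{5} (16r^4) · r dr dθ.

Inner integral (in r): ∫_{0}^{5} (16r^4) · r dr = 125000/3.

Outer integral (in θ): ∫_{0}^{π} (125000/3) dθ = 125000π/3.

Therefore ∬_D (16(x^2 + y^2)^2) dA = 125000π/3.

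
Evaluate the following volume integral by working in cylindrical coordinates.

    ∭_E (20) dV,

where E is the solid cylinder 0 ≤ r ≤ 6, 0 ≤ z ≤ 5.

In cylindrical coordinates, x = r cos(θ), y = r sin(θ), z = z, and dV = r dr dθ dz.

The integrand becomes 20, so

    ∭_E (20) dV = ∫_{0}^{2π} ∫_{0}^{6} ∫_{0}^{5} (20) · r dz dr dθ.

Inner (z): 100r.
Middle (r from 0 to 6): 1800.
Outer (θ): 3600π.

Therefore the triple integral equals 3600π.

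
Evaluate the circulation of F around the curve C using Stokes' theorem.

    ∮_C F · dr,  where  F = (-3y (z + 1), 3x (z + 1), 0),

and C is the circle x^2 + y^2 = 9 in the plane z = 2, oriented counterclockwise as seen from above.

Let S be the flat disk x^2 + y^2 ≤ 9 in the plane z = 2, with upward unit normal n̂ = ẑ. By Stokes' theorem,

    ∮_C F · dr = ∬_S (∇ × F) · n̂ dS = ∬_D (curl F)_z dA,

where D is the disk x^2 + y^2 ≤ 9.

Compute the curl of F = (-3y (z + 1), 3x (z + 1), 0):
    (∇ × F)_x = ∂F_z/∂y - ∂F_y/∂z = -3x,
    (∇ × F)_y = ∂F_x/∂z - ∂F_z/∂x = -3y,
    (∇ × F)_z = ∂F_y/∂x - ∂F_x/∂y = 6z + 6.

On z = 2, (curl F)_z = 18.

Convert to polar (x = r cos θ, y = r sin θ, dA = r dr dθ); the integrand becomes 18, so

    ∬_D (curl F)_z dA = ∫_0^{2π} ∫_0^{3} (18) · r dr dθ.

Inner (r from 0 to 3): 81.
Outer (θ from 0 to 2π): 162π.

Therefore ∮_C F · dr = 162π.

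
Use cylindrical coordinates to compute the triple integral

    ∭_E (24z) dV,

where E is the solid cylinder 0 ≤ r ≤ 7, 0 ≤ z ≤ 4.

In cylindrical coordinates, x = r cos(θ), y = r sin(θ), z = z, and dV = r dr dθ dz.

The integrand becomes 24z, so

    ∭_E (24z) dV = ∫_{0}^{2π} ∫_{0}^{7} ∫_{0}^{4} (24z) · r dz dr dθ.

Inner (z): 192r.
Middle (r from 0 to 7): 4704.
Outer (θ): 9408π.

Therefore the triple integral equals 9408π.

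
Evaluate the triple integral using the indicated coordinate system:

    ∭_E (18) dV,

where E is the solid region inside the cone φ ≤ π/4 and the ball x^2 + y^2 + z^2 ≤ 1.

In spherical coordinates, x = ρ sin(φ) cos(θ), y = ρ sin(φ) sin(θ), z = ρ cos(φ), and dV = ρ^2 sin(φ) dρ dφ dθ.

The integrand becomes 18, so

    ∭_E (18) dV = ∫_{0}^{2π} ∫_{0}^{π/4} ∫_{0}^{1} (18) · ρ^2 sin(φ) dρ dφ dθ.

Inner (ρ): 6sin(φ).
Middle (φ): 6 - 3sqrt(2).
Outer (θ): 6π (2 - sqrt(2)).

Therefore the triple integral equals 6π (2 - sqrt(2)).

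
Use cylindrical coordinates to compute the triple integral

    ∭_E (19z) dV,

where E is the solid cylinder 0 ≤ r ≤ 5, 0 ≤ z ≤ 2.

In cylindrical coordinates, x = r cos(θ), y = r sin(θ), z = z, and dV = r dr dθ dz.

The integrand becomes 19z, so

    ∭_E (19z) dV = ∫_{0}^{2π} ∫_{0}^{5} ∫_{0}^{2} (19z) · r dz dr dθ.

Inner (z): 38r.
Middle (r from 0 to 5): 475.
Outer (θ): 950π.

Therefore the triple integral equals 950π.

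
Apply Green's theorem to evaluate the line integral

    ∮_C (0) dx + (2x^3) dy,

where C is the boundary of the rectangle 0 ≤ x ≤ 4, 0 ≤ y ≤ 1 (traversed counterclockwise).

Green's theorem converts the closed line integral into a double integral over the enclosed region D:

    ∮_C P dx + Q dy = ∬_D (∂Q/∂x - ∂P/∂y) dA.

Here P = 0, Q = 2x^3, so

    ∂Q/∂x = 6x^2,    ∂P/∂y = 0,
    ∂Q/∂x - ∂P/∂y = 6x^2.

D is the region 0 ≤ x ≤ 4, 0 ≤ y ≤ 1. Evaluating the double integral:

    ∬_D (6x^2) dA = ∫_0^{4} ∫_0^{1} (6x^2) dy dx.

Inner (y from 0 to 1): 6x^2.
Outer (x from 0 to 4): 128.

Therefore ∮_C P dx + Q dy = 128.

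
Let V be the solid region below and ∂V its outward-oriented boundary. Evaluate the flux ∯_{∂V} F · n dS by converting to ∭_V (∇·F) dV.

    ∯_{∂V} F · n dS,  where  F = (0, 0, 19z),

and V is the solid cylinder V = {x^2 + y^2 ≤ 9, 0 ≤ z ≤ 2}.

By the divergence theorem,

    ∯_{∂V} F · n dS = ∭_V (∇ · F) dV.

Compute the divergence:
    ∇ · F = ∂F_x/∂x + ∂F_y/∂y + ∂F_z/∂z = 0 + 0 + 19 = 19.

In cylindrical coordinates, x = r cos(θ), y = r sin(θ), z = z, dV = r dr dθ dz, with 0 ≤ r ≤ 3, 0 ≤ θ ≤ 2π, 0 ≤ z ≤ 2.

The integrand, after substitution and multiplying by the volume element, becomes (19) · r, so

    ∭_V (∇·F) dV = ∫_0^{2π} ∫_0^{3} ∫_0^{2} (19) · r dz dr dθ.

Inner (z from 0 to 2): 38r.
Middle (r from 0 to 3): 171.
Outer (θ from 0 to 2π): 342π.

Therefore ∯_{∂V} F · n dS = 342π.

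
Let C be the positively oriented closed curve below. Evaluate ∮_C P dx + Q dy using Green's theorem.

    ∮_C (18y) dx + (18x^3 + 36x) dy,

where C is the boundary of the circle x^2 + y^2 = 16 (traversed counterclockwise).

Green's theorem converts the closed line integral into a double integral over the enclosed region D:

    ∮_C P dx + Q dy = ∬_D (∂Q/∂x - ∂P/∂y) dA.

Here P = 18y, Q = 18x^3 + 36x, so

    ∂Q/∂x = 54x^2 + 36,    ∂P/∂y = 18,
    ∂Q/∂x - ∂P/∂y = 54x^2 + 18.

D is the region x^2 + y^2 ≤ 16. Evaluating the double integral:

In polar coordinates (x = r cos θ, y = r sin θ, dA = r dr dθ) the integrand becomes 54r^2cos(θ)^2 + 18, so

    ∬_D (54x^2 + 18) dA = ∫_0^{2π} ∫_0^{4} (54r^2cos(θ)^2 + 18) · r dr dθ.

Inner (r from 0 to 4): 3456cos(θ)^2 + 144.
Outer (θ from 0 to 2π): 3744π.

Therefore ∮_C P dx + Q dy = 3744π.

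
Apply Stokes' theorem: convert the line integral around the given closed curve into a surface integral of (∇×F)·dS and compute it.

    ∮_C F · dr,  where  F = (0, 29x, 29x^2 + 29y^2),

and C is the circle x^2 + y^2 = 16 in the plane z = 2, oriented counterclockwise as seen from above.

Let S be the flat disk x^2 + y^2 ≤ 16 in the plane z = 2, with upward unit normal n̂ = ẑ. By Stokes' theorem,

    ∮_C F · dr = ∬_S (∇ × F) · n̂ dS = ∬_D (curl F)_z dA,

where D is the disk x^2 + y^2 ≤ 16.

Compute the curl of F = (0, 29x, 29x^2 + 29y^2):
    (∇ × F)_x = ∂F_z/∂y - ∂F_y/∂z = 58y,
    (∇ × F)_y = ∂F_x/∂z - ∂F_z/∂x = -58x,
    (∇ × F)_z = ∂F_y/∂x - ∂F_x/∂y = 29.

On z = 2, (curl F)_z = 29.

Convert to polar (x = r cos θ, y = r sin θ, dA = r dr dθ); the integrand becomes 29, so

    ∬_D (curl F)_z dA = ∫_0^{2π} ∫_0^{4} (29) · r dr dθ.

Inner (r from 0 to 4): 232.
Outer (θ from 0 to 2π): 464π.

Therefore ∮_C F · dr = 464π.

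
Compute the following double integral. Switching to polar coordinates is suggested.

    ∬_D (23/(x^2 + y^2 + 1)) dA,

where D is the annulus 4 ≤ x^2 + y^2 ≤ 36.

The region D is 2 ≤ r ≤ 6, 0 ≤ θ ≤ 2π in polar coordinates, where x = r cos(θ), y = r sin(θ), and dA = r dr dθ.

Under the substitution, the integrand becomes 23/(r^2 + 1), so

    ∬_D (23/(x^2 + y^2 + 1)) dA = ∫_{0}^{2π} ∫_{2}^{6} (23/(r^2 + 1)) · r dr dθ.

Inner integral (in r): ∫_{2}^{6} (23/(r^2 + 1)) · r dr = log(177917621779460413sqrt(185)/244140625).

Outer integral (in θ): ∫_{0}^{2π} (log(177917621779460413sqrt(185)/244140625)) dθ = log((177917621779460413sqrt(185)/244140625)^(2π)).

Therefore ∬_D (23/(x^2 + y^2 + 1)) dA = log((177917621779460413sqrt(185)/244140625)^(2π)).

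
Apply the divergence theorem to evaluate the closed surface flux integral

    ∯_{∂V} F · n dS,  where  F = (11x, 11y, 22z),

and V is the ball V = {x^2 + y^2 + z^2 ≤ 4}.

By the divergence theorem,

    ∯_{∂V} F · n dS = ∭_V (∇ · F) dV.

Compute the divergence:
    ∇ · F = ∂F_x/∂x + ∂F_y/∂y + ∂F_z/∂z = 11 + 11 + 22 = 44.

In spherical coordinates, x = ρ sin(φ) cos(θ), y = ρ sin(φ) sin(θ), z = ρ cos(φ), dV = ρ^2 sin(φ) dρ dφ dθ, with 0 ≤ ρ ≤ 2, 0 ≤ φ ≤ π, 0 ≤ θ ≤ 2π.

The integrand, after substitution and multiplying by the volume element, becomes (44) · ρ^2 sin(φ), so

    ∭_V (∇·F) dV = ∫_0^{2π} ∫_0^{π} ∫_0^{2} (44) · ρ^2 sin(φ) dρ dφ dθ.

Inner (ρ from 0 to 2): 352sin(φ)/3.
Middle (φ from 0 to π): 704/3.
Outer (θ from 0 to 2π): 1408π/3.

Therefore ∯_{∂V} F · n dS = 1408π/3.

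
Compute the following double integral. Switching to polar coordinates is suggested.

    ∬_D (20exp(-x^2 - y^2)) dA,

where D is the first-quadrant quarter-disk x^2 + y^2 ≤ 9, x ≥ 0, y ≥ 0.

The region D is 0 ≤ r ≤ 3, 0 ≤ θ ≤ π/2 in polar coordinates, where x = r cos(θ), y = r sin(θ), and dA = r dr dθ.

Under the substitution, the integrand becomes 20exp(-r^2), so

    ∬_D (20exp(-x^2 - y^2)) dA = ∫_{0}^{π/2} ∫_{0}^{3} (20exp(-r^2)) · r dr dθ.

Inner integral (in r): ∫_{0}^{3} (20exp(-r^2)) · r dr = 10 - 10exp(-9).

Outer integral (in θ): ∫_{0}^{π/2} (10 - 10exp(-9)) dθ = -5π exp(-9) + 5π.

Therefore ∬_D (20exp(-x^2 - y^2)) dA = -5π exp(-9) + 5π.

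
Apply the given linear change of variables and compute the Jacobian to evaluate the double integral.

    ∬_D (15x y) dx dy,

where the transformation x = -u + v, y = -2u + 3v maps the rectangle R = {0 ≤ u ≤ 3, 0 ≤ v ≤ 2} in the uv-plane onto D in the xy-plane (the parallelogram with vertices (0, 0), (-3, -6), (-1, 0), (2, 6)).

Compute the Jacobian determinant of (x, y) with respect to (u, v):

    ∂(x,y)/∂(u,v) = | -1  1 | = (-1)(3) - (1)(-2) = -1.
                   | -2  3 |

Its absolute value is |J| = 1 (the area scaling factor).

Substituting x = -u + v, y = -2u + 3v into the integrand,

    15x y → 30u^2 - 75u v + 45v^2,

so the integral becomes

    ∬_R (30u^2 - 75u v + 45v^2) · |J| du dv = ∫_0^3 ∫_0^2 (30u^2 - 75u v + 45v^2) dv du.

Inner (v): 60u^2 - 150u + 120.
Outer (u): 225.

Therefore ∬_D (15x y) dx dy = 225.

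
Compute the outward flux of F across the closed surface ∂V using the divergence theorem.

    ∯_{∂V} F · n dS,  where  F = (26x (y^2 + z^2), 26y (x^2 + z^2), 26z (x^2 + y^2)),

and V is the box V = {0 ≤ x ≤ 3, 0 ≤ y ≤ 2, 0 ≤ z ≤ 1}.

By the divergence theorem,

    ∯_{∂V} F · n dS = ∭_V (∇ · F) dV.

Compute the divergence:
    ∇ · F = ∂F_x/∂x + ∂F_y/∂y + ∂F_z/∂z = 26y^2 + 26z^2 + 26x^2 + 26z^2 + 26x^2 + 26y^2 = 52x^2 + 52y^2 + 52z^2.

V is a rectangular box, so dV = dx dy dz with 0 ≤ x ≤ 3, 0 ≤ y ≤ 2, 0 ≤ z ≤ 1.

Integrate (52x^2 + 52y^2 + 52z^2) over V as an iterated integral:

    ∭_V (∇·F) dV = ∫_0^{3} ∫_0^{2} ∫_0^{1} (52x^2 + 52y^2 + 52z^2) dz dy dx.

Inner (z from 0 to 1): 52x^2 + 52y^2 + 52/3.
Middle (y from 0 to 2): 104x^2 + 520/3.
Outer (x from 0 to 3): 1456.

Therefore ∯_{∂V} F · n dS = 1456.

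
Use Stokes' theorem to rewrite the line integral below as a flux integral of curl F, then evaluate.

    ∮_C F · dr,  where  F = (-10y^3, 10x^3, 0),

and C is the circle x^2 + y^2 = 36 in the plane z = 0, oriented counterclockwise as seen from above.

Let S be the flat disk x^2 + y^2 ≤ 36 in the plane z = 0, with upward unit normal n̂ = ẑ. By Stokes' theorem,

    ∮_C F · dr = ∬_S (∇ × F) · n̂ dS = ∬_D (curl F)_z dA,

where D is the disk x^2 + y^2 ≤ 36.

Compute the curl of F = (-10y^3, 10x^3, 0):
    (∇ × F)_x = ∂F_z/∂y - ∂F_y/∂z = 0,
    (∇ × F)_y = ∂F_x/∂z - ∂F_z/∂x = 0,
    (∇ × F)_z = ∂F_y/∂x - ∂F_x/∂y = 30x^2 + 30y^2.

On z = 0, (curl F)_z = 30x^2 + 30y^2.

Convert to polar (x = r cos θ, y = r sin θ, dA = r dr dθ); the integrand becomes 30r^2, so

    ∬_D (curl F)_z dA = ∫_0^{2π} ∫_0^{6} (30r^2) · r dr dθ.

Inner (r from 0 to 6): 9720.
Outer (θ from 0 to 2π): 19440π.

Therefore ∮_C F · dr = 19440π.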